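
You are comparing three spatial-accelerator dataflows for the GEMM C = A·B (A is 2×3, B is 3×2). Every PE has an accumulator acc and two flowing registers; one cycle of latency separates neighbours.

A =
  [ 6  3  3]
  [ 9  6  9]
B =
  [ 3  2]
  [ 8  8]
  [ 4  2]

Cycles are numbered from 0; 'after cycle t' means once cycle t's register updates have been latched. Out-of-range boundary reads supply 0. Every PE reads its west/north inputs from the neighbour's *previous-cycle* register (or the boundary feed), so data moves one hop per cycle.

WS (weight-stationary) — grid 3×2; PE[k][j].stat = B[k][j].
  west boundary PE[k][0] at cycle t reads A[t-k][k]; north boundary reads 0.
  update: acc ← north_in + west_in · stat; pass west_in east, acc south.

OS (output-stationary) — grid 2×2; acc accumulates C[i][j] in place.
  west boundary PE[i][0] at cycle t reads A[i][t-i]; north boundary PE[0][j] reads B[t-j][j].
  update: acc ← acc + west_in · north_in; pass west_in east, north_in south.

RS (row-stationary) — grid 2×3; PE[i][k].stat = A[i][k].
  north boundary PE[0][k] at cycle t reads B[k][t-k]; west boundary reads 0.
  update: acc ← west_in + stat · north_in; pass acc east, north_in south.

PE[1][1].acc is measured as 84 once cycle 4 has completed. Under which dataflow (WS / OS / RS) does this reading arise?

dataflow = OS

Under WS (3×2), PE[1][1]:
  t=0 PE[1][1]: acc=0 h=0 v=0
  t=1 PE[1][1]: acc=0 h=0 v=0
  t=2 PE[1][1]: acc=36 h=3 v=36
  t=3 PE[1][1]: acc=66 h=6 v=66
  t=4 PE[1][1]: acc=0 h=0 v=0
Under OS (2×2), PE[1][1]:
  t=0 PE[1][1]: acc=0 h=0 v=0
  t=1 PE[1][1]: acc=0 h=0 v=0
  t=2 PE[1][1]: acc=18 h=9 v=2
  t=3 PE[1][1]: acc=66 h=6 v=8
  t=4 PE[1][1]: acc=84 h=9 v=2
Under RS (2×3), PE[1][1]:
  t=0 PE[1][1]: acc=0 h=0 v=0
  t=1 PE[1][1]: acc=0 h=0 v=0
  t=2 PE[1][1]: acc=75 h=75 v=8
  t=3 PE[1][1]: acc=66 h=66 v=8
  t=4 PE[1][1]: acc=0 h=0 v=0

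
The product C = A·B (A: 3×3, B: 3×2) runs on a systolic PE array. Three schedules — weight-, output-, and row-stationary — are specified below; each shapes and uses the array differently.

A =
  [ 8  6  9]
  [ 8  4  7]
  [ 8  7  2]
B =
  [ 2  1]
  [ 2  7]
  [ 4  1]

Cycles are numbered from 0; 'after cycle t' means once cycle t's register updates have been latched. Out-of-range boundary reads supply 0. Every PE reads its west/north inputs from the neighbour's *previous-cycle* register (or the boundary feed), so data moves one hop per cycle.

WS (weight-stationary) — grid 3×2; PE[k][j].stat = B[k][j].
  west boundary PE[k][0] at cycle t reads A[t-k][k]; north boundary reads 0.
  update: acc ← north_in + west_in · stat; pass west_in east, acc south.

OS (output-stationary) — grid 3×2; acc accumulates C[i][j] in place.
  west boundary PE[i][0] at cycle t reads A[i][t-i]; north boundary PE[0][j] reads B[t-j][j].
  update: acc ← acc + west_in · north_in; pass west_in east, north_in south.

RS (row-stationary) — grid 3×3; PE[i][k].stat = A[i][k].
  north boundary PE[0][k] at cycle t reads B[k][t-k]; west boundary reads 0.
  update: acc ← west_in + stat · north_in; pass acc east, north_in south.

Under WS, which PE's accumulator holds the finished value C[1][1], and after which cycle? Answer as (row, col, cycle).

(row, col, cycle) = (2, 1, 4)

Under WS, C[1][1] lands at PE[2][1]:
  after 0 — PE[2][1] acc=0, pass-E 0, pass-S 0
  after 1 — PE[2][1] acc=0, pass-E 0, pass-S 0
  after 2 — PE[2][1] acc=0, pass-E 0, pass-S 0
  after 3 — PE[2][1] acc=59, pass-E 9, pass-S 59
  after 4 — PE[2][1] acc=43, pass-E 7, pass-S 43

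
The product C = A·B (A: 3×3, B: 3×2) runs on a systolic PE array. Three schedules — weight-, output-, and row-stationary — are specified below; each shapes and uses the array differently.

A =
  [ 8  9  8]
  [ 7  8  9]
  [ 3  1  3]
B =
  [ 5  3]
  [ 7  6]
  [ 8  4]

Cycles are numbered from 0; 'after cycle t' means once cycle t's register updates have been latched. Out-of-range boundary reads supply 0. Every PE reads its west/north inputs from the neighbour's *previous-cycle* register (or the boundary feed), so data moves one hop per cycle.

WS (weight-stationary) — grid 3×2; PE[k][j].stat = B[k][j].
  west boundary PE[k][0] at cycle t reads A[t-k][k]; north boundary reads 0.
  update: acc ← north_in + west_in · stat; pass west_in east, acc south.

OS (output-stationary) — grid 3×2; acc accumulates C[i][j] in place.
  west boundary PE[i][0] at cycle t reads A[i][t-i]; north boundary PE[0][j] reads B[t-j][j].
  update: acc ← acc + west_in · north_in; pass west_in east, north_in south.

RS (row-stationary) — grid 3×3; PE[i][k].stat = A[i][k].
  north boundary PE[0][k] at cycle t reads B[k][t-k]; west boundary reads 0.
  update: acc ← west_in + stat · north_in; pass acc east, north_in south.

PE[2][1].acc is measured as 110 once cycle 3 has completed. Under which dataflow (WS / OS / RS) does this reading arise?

WS (3×2 grid), PE[2][1]:
  step 0 · PE2,1: acc=0; fwd→0 fwd↓0
  step 1 · PE2,1: acc=0; fwd→0 fwd↓0
  step 2 · PE2,1: acc=0; fwd→0 fwd↓0
  step 3 · PE2,1: acc=110; fwd→8 fwd↓110
OS (3×2 grid), PE[2][1]:
  step 0 · PE2,1: acc=0; fwd→0 fwd↓0
  step 1 · PE2,1: acc=0; fwd→0 fwd↓0
  step 2 · PE2,1: acc=0; fwd→0 fwd↓0
  step 3 · PE2,1: acc=9; fwd→3 fwd↓3
RS (3×3 grid), PE[2][1]:
  step 0 · PE2,1: acc=0; fwd→0 fwd↓0
  step 1 · PE2,1: acc=0; fwd→0 fwd↓0
  step 2 · PE2,1: acc=0; fwd→0 fwd↓0
  step 3 · PE2,1: acc=22; fwd→22 fwd↓7

dataflow = WS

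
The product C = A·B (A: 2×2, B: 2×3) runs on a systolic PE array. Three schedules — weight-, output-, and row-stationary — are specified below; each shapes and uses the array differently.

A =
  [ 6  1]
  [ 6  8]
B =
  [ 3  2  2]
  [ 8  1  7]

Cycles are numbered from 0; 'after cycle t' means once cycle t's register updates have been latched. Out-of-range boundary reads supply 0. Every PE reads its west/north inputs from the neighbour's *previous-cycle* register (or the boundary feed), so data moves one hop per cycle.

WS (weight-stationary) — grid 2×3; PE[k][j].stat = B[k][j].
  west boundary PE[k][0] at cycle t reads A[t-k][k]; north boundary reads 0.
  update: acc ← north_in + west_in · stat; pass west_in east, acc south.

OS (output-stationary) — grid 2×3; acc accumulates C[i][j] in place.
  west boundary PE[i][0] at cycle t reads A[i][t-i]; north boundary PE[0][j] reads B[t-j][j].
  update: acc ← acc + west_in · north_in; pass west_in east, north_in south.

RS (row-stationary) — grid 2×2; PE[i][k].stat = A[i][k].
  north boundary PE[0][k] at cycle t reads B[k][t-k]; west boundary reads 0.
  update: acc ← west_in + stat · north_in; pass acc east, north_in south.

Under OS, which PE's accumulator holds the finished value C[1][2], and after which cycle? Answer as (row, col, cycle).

OS — PE[1][2] is where C[1][2] collects:
  c0 r1c2: 0 / 0 / 0
  c1 r1c2: 0 / 0 / 0
  c2 r1c2: 0 / 0 / 0
  c3 r1c2: 12 / 6 / 2
  c4 r1c2: 68 / 8 / 7

(row, col, cycle) = (1, 2, 4)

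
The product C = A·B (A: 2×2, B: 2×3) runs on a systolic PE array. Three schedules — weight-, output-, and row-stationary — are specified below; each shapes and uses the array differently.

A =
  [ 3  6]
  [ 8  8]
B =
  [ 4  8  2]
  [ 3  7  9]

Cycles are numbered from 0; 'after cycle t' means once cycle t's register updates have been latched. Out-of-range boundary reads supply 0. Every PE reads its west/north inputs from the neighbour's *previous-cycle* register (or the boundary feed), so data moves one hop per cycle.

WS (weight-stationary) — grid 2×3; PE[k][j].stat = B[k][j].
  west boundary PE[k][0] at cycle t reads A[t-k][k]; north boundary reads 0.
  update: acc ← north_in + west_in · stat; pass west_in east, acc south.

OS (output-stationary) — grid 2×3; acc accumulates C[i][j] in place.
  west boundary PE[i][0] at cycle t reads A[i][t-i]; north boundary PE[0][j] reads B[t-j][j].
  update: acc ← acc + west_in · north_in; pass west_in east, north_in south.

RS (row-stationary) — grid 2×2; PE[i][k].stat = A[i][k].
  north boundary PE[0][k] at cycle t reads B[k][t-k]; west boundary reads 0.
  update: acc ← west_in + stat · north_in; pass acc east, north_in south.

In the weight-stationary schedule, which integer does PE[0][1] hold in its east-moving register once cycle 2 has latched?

Tracing WS — 2×3 array, target PE[0][1]:
  cycle 0: PE[0][0] → acc 12, east 3, south 12
  cycle 0: PE[0][1] → acc 0, east 0, south 0
  cycle 1: PE[0][0] → acc 32, east 8, south 32
  cycle 1: PE[0][1] → acc 24, east 3, south 24
  cycle 2: PE[0][0] → acc 0, east 0, south 0
  cycle 2: PE[0][1] → acc 64, east 8, south 64

register = 8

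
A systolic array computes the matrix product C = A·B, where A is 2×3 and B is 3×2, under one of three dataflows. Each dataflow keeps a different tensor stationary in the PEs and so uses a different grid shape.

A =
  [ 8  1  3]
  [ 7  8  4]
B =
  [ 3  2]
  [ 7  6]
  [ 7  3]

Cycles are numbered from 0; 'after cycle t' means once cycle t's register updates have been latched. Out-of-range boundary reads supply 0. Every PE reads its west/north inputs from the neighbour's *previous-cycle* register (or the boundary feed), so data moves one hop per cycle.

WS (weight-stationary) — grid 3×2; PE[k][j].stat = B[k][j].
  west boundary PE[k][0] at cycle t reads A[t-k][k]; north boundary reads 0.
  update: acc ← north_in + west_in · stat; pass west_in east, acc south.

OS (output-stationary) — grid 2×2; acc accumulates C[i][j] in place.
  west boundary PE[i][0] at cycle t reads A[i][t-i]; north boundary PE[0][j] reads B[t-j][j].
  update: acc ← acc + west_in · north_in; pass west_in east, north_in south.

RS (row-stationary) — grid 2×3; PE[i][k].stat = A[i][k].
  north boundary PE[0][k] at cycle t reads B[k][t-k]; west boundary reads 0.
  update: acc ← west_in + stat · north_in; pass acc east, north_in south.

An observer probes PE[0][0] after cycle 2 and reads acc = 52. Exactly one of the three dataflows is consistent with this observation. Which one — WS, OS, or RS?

WS (3×2 grid), PE[0][0]:
  0: (0,0).acc=24  regs=<8,24>
  1: (0,0).acc=21  regs=<7,21>
  2: (0,0).acc=0  regs=<0,0>
OS (2×2 grid), PE[0][0]:
  0: (0,0).acc=24  regs=<8,3>
  1: (0,0).acc=31  regs=<1,7>
  2: (0,0).acc=52  regs=<3,7>
RS (2×3 grid), PE[0][0]:
  0: (0,0).acc=24  regs=<24,3>
  1: (0,0).acc=16  regs=<16,2>
  2: (0,0).acc=0  regs=<0,0>

dataflow = OS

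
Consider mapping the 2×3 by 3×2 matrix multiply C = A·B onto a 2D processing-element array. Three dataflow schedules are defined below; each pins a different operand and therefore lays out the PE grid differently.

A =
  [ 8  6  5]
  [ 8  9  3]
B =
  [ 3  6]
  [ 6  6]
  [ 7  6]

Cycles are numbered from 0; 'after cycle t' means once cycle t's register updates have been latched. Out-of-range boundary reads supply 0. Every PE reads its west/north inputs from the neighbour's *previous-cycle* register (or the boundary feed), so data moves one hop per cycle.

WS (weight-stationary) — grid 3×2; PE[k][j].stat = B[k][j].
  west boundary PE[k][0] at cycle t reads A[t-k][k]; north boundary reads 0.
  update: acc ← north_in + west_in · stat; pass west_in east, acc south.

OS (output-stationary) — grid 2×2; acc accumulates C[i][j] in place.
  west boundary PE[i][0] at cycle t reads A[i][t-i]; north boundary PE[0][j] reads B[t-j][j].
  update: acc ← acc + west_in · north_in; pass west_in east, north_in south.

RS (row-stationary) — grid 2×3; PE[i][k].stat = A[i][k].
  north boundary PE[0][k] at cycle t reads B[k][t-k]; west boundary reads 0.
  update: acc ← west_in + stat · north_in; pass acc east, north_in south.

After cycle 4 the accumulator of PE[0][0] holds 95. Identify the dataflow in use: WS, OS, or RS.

Under WS (3×2), PE[0][0]:
  c0 r0c0: 24 / 8 / 24
  c1 r0c0: 24 / 8 / 24
  c2 r0c0: 0 / 0 / 0
  c3 r0c0: 0 / 0 / 0
  c4 r0c0: 0 / 0 / 0
Under OS (2×2), PE[0][0]:
  c0 r0c0: 24 / 8 / 3
  c1 r0c0: 60 / 6 / 6
  c2 r0c0: 95 / 5 / 7
  c3 r0c0: 95 / 0 / 0
  c4 r0c0: 95 / 0 / 0
Under RS (2×3), PE[0][0]:
  c0 r0c0: 24 / 24 / 3
  c1 r0c0: 48 / 48 / 6
  c2 r0c0: 0 / 0 / 0
  c3 r0c0: 0 / 0 / 0
  c4 r0c0: 0 / 0 / 0

dataflow = OS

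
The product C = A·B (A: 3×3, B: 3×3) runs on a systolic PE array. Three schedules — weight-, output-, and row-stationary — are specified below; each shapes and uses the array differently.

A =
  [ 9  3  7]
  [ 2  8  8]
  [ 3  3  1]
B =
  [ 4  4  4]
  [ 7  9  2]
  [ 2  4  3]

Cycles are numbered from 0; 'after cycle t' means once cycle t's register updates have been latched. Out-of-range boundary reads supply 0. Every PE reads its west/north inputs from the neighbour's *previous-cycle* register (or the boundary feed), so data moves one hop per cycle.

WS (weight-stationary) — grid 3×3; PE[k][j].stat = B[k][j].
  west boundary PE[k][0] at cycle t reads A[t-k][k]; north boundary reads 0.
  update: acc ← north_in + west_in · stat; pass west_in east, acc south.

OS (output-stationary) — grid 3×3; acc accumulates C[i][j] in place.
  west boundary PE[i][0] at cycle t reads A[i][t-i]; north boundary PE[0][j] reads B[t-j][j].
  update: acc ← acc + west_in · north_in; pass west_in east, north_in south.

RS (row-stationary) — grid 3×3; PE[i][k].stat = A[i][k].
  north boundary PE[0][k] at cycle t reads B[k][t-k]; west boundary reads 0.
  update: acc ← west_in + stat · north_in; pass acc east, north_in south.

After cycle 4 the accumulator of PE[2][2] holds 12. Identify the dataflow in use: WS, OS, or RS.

— WS: 3×3; PE[2][2] trace:
  cycle 0: PE[2][2] → acc 0, east 0, south 0
  cycle 1: PE[2][2] → acc 0, east 0, south 0
  cycle 2: PE[2][2] → acc 0, east 0, south 0
  cycle 3: PE[2][2] → acc 0, east 0, south 0
  cycle 4: PE[2][2] → acc 63, east 7, south 63
— OS: 3×3; PE[2][2] trace:
  cycle 0: PE[2][2] → acc 0, east 0, south 0
  cycle 1: PE[2][2] → acc 0, east 0, south 0
  cycle 2: PE[2][2] → acc 0, east 0, south 0
  cycle 3: PE[2][2] → acc 0, east 0, south 0
  cycle 4: PE[2][2] → acc 12, east 3, south 4
— RS: 3×3; PE[2][2] trace:
  cycle 0: PE[2][2] → acc 0, east 0, south 0
  cycle 1: PE[2][2] → acc 0, east 0, south 0
  cycle 2: PE[2][2] → acc 0, east 0, south 0
  cycle 3: PE[2][2] → acc 0, east 0, south 0
  cycle 4: PE[2][2] → acc 35, east 35, south 2

dataflow = OS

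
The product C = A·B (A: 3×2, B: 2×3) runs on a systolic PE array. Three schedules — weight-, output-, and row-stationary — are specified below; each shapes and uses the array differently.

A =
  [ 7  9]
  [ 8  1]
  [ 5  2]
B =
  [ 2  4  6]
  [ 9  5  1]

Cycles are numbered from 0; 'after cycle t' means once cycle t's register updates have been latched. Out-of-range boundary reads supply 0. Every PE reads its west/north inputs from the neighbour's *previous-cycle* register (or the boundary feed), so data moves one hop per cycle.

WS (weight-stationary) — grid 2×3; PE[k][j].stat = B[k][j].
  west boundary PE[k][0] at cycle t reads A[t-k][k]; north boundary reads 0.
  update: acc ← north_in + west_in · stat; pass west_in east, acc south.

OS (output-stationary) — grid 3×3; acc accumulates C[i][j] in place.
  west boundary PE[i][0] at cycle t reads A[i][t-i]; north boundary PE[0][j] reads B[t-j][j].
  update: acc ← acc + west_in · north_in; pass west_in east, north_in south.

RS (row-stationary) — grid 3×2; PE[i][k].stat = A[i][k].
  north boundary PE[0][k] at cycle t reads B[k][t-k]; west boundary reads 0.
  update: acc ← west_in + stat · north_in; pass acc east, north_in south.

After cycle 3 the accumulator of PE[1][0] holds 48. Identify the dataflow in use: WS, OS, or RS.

dataflow = RS

WS [2×3] PE[1][0] across cycles:
  [0] (1,0) acc=0 (h:0 v:0)
  [1] (1,0) acc=95 (h:9 v:95)
  [2] (1,0) acc=25 (h:1 v:25)
  [3] (1,0) acc=28 (h:2 v:28)
OS [3×3] PE[1][0] across cycles:
  [0] (1,0) acc=0 (h:0 v:0)
  [1] (1,0) acc=16 (h:8 v:2)
  [2] (1,0) acc=25 (h:1 v:9)
  [3] (1,0) acc=25 (h:0 v:0)
RS [3×2] PE[1][0] across cycles:
  [0] (1,0) acc=0 (h:0 v:0)
  [1] (1,0) acc=16 (h:16 v:2)
  [2] (1,0) acc=32 (h:32 v:4)
  [3] (1,0) acc=48 (h:48 v:6)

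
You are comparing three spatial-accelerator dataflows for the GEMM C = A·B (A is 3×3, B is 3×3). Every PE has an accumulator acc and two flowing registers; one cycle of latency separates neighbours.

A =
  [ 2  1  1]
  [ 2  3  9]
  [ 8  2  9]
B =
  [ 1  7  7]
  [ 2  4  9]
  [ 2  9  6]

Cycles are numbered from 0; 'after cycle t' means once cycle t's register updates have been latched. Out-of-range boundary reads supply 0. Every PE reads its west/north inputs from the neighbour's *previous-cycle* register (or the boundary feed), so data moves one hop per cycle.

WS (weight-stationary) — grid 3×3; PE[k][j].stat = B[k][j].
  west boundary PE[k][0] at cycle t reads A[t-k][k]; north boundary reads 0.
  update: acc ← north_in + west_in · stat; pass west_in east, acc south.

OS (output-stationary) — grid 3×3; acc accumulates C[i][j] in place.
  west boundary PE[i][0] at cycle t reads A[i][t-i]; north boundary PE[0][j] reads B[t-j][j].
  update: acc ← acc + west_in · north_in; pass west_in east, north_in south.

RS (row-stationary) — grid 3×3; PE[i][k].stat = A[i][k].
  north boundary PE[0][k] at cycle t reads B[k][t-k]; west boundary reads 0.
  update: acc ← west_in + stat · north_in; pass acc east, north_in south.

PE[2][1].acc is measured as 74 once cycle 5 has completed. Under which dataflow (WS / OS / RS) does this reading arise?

dataflow = RS

— WS: 3×3; PE[2][1] trace:
  after 0 — PE[2][1] acc=0, pass-E 0, pass-S 0
  after 1 — PE[2][1] acc=0, pass-E 0, pass-S 0
  after 2 — PE[2][1] acc=0, pass-E 0, pass-S 0
  after 3 — PE[2][1] acc=27, pass-E 1, pass-S 27
  after 4 — PE[2][1] acc=107, pass-E 9, pass-S 107
  after 5 — PE[2][1] acc=145, pass-E 9, pass-S 145
— OS: 3×3; PE[2][1] trace:
  after 0 — PE[2][1] acc=0, pass-E 0, pass-S 0
  after 1 — PE[2][1] acc=0, pass-E 0, pass-S 0
  after 2 — PE[2][1] acc=0, pass-E 0, pass-S 0
  after 3 — PE[2][1] acc=56, pass-E 8, pass-S 7
  after 4 — PE[2][1] acc=64, pass-E 2, pass-S 4
  after 5 — PE[2][1] acc=145, pass-E 9, pass-S 9
— RS: 3×3; PE[2][1] trace:
  after 0 — PE[2][1] acc=0, pass-E 0, pass-S 0
  after 1 — PE[2][1] acc=0, pass-E 0, pass-S 0
  after 2 — PE[2][1] acc=0, pass-E 0, pass-S 0
  after 3 — PE[2][1] acc=12, pass-E 12, pass-S 2
  after 4 — PE[2][1] acc=64, pass-E 64, pass-S 4
  after 5 — PE[2][1] acc=74, pass-E 74, pass-S 9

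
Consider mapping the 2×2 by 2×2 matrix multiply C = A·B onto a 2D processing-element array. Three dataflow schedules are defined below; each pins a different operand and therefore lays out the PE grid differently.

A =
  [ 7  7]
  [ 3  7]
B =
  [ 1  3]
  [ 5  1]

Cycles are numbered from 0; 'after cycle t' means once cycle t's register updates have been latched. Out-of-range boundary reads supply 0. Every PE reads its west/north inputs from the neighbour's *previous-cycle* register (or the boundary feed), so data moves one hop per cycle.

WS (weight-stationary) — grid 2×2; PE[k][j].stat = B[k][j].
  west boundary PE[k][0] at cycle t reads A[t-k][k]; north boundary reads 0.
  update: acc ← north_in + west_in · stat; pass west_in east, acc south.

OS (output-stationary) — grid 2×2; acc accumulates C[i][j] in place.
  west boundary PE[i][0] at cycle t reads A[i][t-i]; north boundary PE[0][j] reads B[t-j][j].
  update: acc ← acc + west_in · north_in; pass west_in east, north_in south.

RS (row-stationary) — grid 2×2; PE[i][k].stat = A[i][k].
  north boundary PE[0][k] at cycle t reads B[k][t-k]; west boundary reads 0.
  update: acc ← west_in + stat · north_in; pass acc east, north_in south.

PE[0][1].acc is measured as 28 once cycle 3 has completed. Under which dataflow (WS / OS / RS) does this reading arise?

— WS: 2×2; PE[0][1] trace:
  0: (0,1).acc=0  regs=<0,0>
  1: (0,1).acc=21  regs=<7,21>
  2: (0,1).acc=9  regs=<3,9>
  3: (0,1).acc=0  regs=<0,0>
— OS: 2×2; PE[0][1] trace:
  0: (0,1).acc=0  regs=<0,0>
  1: (0,1).acc=21  regs=<7,3>
  2: (0,1).acc=28  regs=<7,1>
  3: (0,1).acc=28  regs=<0,0>
— RS: 2×2; PE[0][1] trace:
  0: (0,1).acc=0  regs=<0,0>
  1: (0,1).acc=42  regs=<42,5>
  2: (0,1).acc=28  regs=<28,1>
  3: (0,1).acc=0  regs=<0,0>

dataflow = OS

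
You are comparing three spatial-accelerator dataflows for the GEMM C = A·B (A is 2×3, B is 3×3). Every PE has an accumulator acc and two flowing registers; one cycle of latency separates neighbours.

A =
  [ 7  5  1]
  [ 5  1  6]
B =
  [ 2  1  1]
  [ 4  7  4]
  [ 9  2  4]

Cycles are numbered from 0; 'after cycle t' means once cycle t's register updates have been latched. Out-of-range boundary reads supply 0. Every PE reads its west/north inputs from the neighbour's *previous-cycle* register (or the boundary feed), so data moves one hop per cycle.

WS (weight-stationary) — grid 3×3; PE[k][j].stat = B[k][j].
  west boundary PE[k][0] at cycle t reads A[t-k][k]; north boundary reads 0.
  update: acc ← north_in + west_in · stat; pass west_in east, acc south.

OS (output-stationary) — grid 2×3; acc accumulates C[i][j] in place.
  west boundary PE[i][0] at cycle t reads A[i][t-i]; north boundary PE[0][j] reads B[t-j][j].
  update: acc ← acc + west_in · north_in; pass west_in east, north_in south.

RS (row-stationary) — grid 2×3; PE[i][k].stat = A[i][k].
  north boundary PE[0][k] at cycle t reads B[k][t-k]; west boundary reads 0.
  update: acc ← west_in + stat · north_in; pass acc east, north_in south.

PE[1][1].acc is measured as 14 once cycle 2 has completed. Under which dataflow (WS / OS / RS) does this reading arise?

WS (3×3 grid), PE[1][1]:
  cycle 0: PE[1][1] → acc 0, east 0, south 0
  cycle 1: PE[1][1] → acc 0, east 0, south 0
  cycle 2: PE[1][1] → acc 42, east 5, south 42
OS (2×3 grid), PE[1][1]:
  cycle 0: PE[1][1] → acc 0, east 0, south 0
  cycle 1: PE[1][1] → acc 0, east 0, south 0
  cycle 2: PE[1][1] → acc 5, east 5, south 1
RS (2×3 grid), PE[1][1]:
  cycle 0: PE[1][1] → acc 0, east 0, south 0
  cycle 1: PE[1][1] → acc 0, east 0, south 0
  cycle 2: PE[1][1] → acc 14, east 14, south 4

dataflow = RS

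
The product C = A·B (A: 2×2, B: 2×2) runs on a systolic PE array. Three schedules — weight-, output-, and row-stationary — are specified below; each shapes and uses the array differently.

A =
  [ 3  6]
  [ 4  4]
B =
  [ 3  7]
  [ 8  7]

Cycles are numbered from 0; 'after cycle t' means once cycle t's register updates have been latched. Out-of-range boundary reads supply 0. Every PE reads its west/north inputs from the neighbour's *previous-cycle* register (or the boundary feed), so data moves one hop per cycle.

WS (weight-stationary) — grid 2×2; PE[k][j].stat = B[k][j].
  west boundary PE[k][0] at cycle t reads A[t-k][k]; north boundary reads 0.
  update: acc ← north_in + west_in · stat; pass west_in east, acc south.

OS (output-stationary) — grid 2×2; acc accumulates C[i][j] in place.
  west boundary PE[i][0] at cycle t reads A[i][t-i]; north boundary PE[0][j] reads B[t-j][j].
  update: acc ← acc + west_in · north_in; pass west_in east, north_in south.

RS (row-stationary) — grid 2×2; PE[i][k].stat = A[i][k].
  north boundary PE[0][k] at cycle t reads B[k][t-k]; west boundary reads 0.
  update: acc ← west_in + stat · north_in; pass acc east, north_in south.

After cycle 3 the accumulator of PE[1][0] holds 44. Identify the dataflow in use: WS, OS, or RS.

Under WS (2×2), PE[1][0]:
  @0  [1,0]  acc 0  |  →0  ↓0
  @1  [1,0]  acc 57  |  →6  ↓57
  @2  [1,0]  acc 44  |  →4  ↓44
  @3  [1,0]  acc 0  |  →0  ↓0
Under OS (2×2), PE[1][0]:
  @0  [1,0]  acc 0  |  →0  ↓0
  @1  [1,0]  acc 12  |  →4  ↓3
  @2  [1,0]  acc 44  |  →4  ↓8
  @3  [1,0]  acc 44  |  →0  ↓0
Under RS (2×2), PE[1][0]:
  @0  [1,0]  acc 0  |  →0  ↓0
  @1  [1,0]  acc 12  |  →12  ↓3
  @2  [1,0]  acc 28  |  →28  ↓7
  @3  [1,0]  acc 0  |  →0  ↓0

dataflow = OS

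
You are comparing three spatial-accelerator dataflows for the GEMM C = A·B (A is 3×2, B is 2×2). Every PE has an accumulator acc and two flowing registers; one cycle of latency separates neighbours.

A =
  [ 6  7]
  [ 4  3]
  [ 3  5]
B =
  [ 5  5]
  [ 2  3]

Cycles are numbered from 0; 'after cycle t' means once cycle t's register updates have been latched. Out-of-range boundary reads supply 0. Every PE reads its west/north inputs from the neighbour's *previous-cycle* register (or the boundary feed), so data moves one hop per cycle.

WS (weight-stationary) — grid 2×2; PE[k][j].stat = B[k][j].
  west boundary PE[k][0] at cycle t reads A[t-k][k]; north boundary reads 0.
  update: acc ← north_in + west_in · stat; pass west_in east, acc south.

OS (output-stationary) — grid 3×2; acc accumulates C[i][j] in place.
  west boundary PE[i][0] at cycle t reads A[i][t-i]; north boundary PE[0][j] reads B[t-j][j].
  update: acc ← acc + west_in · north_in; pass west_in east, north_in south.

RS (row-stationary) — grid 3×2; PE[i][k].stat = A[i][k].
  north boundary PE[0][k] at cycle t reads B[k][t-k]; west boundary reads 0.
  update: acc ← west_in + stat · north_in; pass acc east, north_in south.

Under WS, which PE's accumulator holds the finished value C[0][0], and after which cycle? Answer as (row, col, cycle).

(row, col, cycle) = (1, 0, 1)

WS — PE[1][0] is where C[0][0] collects:
  step 0 · PE1,0: acc=0; fwd→0 fwd↓0
  step 1 · PE1,0: acc=44; fwd→7 fwd↓44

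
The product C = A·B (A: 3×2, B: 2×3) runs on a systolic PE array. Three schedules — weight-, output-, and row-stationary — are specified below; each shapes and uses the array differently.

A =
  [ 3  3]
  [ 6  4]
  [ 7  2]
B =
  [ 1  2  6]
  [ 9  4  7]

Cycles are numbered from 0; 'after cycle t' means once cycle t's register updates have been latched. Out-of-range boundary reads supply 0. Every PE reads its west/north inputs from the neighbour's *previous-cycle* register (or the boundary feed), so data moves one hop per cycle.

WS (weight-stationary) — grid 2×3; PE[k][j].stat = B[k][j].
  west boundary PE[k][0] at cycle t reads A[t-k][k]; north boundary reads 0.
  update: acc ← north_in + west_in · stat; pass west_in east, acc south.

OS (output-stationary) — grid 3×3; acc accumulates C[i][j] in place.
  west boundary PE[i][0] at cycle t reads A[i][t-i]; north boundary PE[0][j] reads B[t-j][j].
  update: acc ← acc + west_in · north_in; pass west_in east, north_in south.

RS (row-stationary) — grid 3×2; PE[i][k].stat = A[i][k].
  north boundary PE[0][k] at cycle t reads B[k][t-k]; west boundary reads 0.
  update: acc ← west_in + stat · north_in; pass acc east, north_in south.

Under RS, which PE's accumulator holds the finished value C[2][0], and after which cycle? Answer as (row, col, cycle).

(row, col, cycle) = (2, 1, 3)

Under RS, C[2][0] lands at PE[2][1]:
  t=0 PE[2][1]: acc=0 h=0 v=0
  t=1 PE[2][1]: acc=0 h=0 v=0
  t=2 PE[2][1]: acc=0 h=0 v=0
  t=3 PE[2][1]: acc=25 h=25 v=9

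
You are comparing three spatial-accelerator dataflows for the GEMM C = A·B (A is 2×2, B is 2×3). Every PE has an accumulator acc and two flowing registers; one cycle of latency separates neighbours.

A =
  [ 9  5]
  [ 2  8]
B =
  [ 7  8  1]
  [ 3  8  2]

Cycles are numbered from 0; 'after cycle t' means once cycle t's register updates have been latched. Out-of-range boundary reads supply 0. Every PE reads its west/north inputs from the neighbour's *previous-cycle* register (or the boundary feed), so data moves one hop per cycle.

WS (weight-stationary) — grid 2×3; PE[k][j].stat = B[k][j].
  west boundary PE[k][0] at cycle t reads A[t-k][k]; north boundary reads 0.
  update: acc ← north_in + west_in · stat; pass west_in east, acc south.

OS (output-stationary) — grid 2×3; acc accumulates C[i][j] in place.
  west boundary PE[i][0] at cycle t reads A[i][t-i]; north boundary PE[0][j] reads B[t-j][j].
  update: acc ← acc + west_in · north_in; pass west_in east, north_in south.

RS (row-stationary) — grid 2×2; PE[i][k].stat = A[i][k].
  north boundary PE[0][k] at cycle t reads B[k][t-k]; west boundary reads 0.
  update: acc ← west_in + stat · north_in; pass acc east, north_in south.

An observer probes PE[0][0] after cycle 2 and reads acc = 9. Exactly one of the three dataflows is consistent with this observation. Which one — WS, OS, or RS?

dataflow = RS

WS [2×3] PE[0][0] across cycles:
  [0] (0,0) acc=63 (h:9 v:63)
  [1] (0,0) acc=14 (h:2 v:14)
  [2] (0,0) acc=0 (h:0 v:0)
OS [2×3] PE[0][0] across cycles:
  [0] (0,0) acc=63 (h:9 v:7)
  [1] (0,0) acc=78 (h:5 v:3)
  [2] (0,0) acc=78 (h:0 v:0)
RS [2×2] PE[0][0] across cycles:
  [0] (0,0) acc=63 (h:63 v:7)
  [1] (0,0) acc=72 (h:72 v:8)
  [2] (0,0) acc=9 (h:9 v:1)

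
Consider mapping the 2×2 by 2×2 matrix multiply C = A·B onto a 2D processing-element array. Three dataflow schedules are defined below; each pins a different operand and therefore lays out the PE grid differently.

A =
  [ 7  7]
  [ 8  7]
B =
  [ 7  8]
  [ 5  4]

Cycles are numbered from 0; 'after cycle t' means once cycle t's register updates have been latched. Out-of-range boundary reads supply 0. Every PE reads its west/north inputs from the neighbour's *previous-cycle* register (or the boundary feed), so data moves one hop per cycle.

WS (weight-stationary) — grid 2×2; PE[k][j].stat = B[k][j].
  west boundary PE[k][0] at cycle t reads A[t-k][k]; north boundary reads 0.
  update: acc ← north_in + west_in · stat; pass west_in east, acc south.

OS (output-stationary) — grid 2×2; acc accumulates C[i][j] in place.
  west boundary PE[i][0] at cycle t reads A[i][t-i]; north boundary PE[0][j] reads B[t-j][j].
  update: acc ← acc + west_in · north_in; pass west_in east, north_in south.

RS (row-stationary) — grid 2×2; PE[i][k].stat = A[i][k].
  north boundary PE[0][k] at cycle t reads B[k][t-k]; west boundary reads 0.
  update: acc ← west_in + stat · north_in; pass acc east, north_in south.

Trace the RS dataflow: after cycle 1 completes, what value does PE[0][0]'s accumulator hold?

RS on a 2×2 grid — tracing PE[0][0] and its feeders:
  0: (0,0).acc=49  regs=<49,7>
  1: (0,0).acc=56  regs=<56,8>

PE[0][0].acc = 56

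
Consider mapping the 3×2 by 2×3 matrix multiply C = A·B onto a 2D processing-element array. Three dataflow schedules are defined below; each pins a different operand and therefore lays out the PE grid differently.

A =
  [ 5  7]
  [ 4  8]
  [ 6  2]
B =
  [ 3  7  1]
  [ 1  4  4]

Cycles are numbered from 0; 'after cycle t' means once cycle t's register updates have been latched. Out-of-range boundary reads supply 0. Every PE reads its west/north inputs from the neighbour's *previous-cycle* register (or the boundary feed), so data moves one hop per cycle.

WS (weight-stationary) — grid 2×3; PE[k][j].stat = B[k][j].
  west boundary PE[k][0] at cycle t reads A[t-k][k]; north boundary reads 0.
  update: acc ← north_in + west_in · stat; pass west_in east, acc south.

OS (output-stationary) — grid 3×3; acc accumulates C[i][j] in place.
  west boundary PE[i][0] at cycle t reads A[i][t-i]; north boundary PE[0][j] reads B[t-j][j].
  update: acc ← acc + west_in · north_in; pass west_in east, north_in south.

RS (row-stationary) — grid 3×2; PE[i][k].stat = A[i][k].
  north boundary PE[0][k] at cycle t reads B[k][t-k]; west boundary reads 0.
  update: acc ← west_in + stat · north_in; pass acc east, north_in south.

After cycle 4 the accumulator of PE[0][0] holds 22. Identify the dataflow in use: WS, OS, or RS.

dataflow = OS

— WS: 2×3; PE[0][0] trace:
  t=0 PE[0][0]: acc=15 h=5 v=15
  t=1 PE[0][0]: acc=12 h=4 v=12
  t=2 PE[0][0]: acc=18 h=6 v=18
  t=3 PE[0][0]: acc=0 h=0 v=0
  t=4 PE[0][0]: acc=0 h=0 v=0
— OS: 3×3; PE[0][0] trace:
  t=0 PE[0][0]: acc=15 h=5 v=3
  t=1 PE[0][0]: acc=22 h=7 v=1
  t=2 PE[0][0]: acc=22 h=0 v=0
  t=3 PE[0][0]: acc=22 h=0 v=0
  t=4 PE[0][0]: acc=22 h=0 v=0
— RS: 3×2; PE[0][0] trace:
  t=0 PE[0][0]: acc=15 h=15 v=3
  t=1 PE[0][0]: acc=35 h=35 v=7
  t=2 PE[0][0]: acc=5 h=5 v=1
  t=3 PE[0][0]: acc=0 h=0 v=0
  t=4 PE[0][0]: acc=0 h=0 v=0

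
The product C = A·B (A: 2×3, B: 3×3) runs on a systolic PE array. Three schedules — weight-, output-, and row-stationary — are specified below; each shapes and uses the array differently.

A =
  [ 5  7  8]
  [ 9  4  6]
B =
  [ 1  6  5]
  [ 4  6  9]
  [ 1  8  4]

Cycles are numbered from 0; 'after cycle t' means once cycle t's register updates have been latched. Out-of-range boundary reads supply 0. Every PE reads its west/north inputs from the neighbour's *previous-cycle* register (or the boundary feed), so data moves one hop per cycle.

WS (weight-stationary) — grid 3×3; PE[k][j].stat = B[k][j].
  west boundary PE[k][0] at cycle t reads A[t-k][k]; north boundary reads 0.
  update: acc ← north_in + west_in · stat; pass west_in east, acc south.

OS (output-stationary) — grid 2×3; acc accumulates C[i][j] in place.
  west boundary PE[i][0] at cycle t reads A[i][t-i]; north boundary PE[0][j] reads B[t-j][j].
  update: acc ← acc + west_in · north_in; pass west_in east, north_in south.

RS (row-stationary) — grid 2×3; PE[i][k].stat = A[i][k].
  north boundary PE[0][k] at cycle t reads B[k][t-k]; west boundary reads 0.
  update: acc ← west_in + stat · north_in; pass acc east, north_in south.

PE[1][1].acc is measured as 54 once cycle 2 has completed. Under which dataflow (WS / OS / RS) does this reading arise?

dataflow = OS

WS (3×3 grid), PE[1][1]:
  [0] (1,1) acc=0 (h:0 v:0)
  [1] (1,1) acc=0 (h:0 v:0)
  [2] (1,1) acc=72 (h:7 v:72)
OS (2×3 grid), PE[1][1]:
  [0] (1,1) acc=0 (h:0 v:0)
  [1] (1,1) acc=0 (h:0 v:0)
  [2] (1,1) acc=54 (h:9 v:6)
RS (2×3 grid), PE[1][1]:
  [0] (1,1) acc=0 (h:0 v:0)
  [1] (1,1) acc=0 (h:0 v:0)
  [2] (1,1) acc=25 (h:25 v:4)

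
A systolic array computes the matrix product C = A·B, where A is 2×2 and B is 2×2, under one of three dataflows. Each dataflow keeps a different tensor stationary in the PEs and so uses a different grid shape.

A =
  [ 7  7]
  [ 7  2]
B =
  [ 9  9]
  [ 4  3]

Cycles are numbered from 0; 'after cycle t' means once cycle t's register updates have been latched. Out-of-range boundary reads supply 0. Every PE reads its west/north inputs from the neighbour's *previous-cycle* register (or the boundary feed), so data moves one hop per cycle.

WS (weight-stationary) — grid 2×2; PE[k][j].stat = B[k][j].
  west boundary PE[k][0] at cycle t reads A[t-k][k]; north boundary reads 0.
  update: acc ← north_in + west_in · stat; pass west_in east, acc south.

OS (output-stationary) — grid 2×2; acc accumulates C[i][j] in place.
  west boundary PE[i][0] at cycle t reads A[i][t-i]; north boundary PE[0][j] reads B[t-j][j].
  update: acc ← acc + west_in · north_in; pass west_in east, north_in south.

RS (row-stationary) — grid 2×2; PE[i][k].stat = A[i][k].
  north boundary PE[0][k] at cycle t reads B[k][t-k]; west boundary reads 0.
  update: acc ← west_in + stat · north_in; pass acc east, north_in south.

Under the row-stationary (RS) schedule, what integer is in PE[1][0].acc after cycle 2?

PE[1][0].acc = 63

RS on a 2×2 grid — tracing PE[1][0] and its feeders:
  step 0 · PE0,0: acc=63; fwd→63 fwd↓9
  step 0 · PE1,0: acc=0; fwd→0 fwd↓0
  step 1 · PE0,0: acc=63; fwd→63 fwd↓9
  step 1 · PE1,0: acc=63; fwd→63 fwd↓9
  step 2 · PE0,0: acc=0; fwd→0 fwd↓0
  step 2 · PE1,0: acc=63; fwd→63 fwd↓9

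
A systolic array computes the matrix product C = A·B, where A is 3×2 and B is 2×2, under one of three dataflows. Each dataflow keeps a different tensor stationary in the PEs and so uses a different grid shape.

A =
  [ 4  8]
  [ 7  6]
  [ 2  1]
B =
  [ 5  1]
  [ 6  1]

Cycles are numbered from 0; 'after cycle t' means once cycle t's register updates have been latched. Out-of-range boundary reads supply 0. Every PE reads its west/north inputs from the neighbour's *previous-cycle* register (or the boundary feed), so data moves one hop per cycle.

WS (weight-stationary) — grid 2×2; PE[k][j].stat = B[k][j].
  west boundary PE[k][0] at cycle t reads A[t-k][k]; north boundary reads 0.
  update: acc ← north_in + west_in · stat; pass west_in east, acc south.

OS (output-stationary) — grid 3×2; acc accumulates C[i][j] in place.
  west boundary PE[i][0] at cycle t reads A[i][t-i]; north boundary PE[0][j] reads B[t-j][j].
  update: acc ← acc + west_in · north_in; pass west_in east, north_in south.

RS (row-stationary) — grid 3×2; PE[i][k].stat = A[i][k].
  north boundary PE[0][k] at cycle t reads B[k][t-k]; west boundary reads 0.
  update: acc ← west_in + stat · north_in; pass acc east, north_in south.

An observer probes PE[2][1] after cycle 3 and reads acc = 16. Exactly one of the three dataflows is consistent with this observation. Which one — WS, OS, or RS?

dataflow = RS

WS (2×2): PE[2][1] does not exist.
— OS: 3×2; PE[2][1] trace:
  [0] (2,1) acc=0 (h:0 v:0)
  [1] (2,1) acc=0 (h:0 v:0)
  [2] (2,1) acc=0 (h:0 v:0)
  [3] (2,1) acc=2 (h:2 v:1)
— RS: 3×2; PE[2][1] trace:
  [0] (2,1) acc=0 (h:0 v:0)
  [1] (2,1) acc=0 (h:0 v:0)
  [2] (2,1) acc=0 (h:0 v:0)
  [3] (2,1) acc=16 (h:16 v:6)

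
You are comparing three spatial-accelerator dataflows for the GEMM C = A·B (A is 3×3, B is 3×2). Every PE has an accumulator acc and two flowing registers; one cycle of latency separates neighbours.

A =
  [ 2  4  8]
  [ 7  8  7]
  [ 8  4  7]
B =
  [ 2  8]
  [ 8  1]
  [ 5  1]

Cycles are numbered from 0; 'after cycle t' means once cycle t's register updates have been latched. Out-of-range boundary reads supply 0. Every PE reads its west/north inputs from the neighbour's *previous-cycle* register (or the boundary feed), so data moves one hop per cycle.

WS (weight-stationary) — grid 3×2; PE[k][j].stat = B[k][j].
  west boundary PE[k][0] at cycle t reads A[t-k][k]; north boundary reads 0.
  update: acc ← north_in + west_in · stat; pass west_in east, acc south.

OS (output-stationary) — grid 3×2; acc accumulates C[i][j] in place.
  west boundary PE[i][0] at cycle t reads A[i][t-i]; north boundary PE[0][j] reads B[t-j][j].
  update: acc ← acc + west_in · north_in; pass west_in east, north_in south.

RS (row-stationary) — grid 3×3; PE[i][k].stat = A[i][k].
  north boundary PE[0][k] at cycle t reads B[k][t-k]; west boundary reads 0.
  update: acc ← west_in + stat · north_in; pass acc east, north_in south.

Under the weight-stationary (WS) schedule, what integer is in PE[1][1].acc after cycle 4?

WS (3×2). Following PE[1][1] plus its west/north inputs:
  step 0 · PE0,1: acc=0; fwd→0 fwd↓0
  step 0 · PE1,0: acc=0; fwd→0 fwd↓0
  step 0 · PE1,1: acc=0; fwd→0 fwd↓0
  step 1 · PE0,1: acc=16; fwd→2 fwd↓16
  step 1 · PE1,0: acc=36; fwd→4 fwd↓36
  step 1 · PE1,1: acc=0; fwd→0 fwd↓0
  step 2 · PE0,1: acc=56; fwd→7 fwd↓56
  step 2 · PE1,0: acc=78; fwd→8 fwd↓78
  step 2 · PE1,1: acc=20; fwd→4 fwd↓20
  step 3 · PE0,1: acc=64; fwd→8 fwd↓64
  step 3 · PE1,0: acc=48; fwd→4 fwd↓48
  step 3 · PE1,1: acc=64; fwd→8 fwd↓64
  step 4 · PE0,1: acc=0; fwd→0 fwd↓0
  step 4 · PE1,0: acc=0; fwd→0 fwd↓0
  step 4 · PE1,1: acc=68; fwd→4 fwd↓68

PE[1][1].acc = 68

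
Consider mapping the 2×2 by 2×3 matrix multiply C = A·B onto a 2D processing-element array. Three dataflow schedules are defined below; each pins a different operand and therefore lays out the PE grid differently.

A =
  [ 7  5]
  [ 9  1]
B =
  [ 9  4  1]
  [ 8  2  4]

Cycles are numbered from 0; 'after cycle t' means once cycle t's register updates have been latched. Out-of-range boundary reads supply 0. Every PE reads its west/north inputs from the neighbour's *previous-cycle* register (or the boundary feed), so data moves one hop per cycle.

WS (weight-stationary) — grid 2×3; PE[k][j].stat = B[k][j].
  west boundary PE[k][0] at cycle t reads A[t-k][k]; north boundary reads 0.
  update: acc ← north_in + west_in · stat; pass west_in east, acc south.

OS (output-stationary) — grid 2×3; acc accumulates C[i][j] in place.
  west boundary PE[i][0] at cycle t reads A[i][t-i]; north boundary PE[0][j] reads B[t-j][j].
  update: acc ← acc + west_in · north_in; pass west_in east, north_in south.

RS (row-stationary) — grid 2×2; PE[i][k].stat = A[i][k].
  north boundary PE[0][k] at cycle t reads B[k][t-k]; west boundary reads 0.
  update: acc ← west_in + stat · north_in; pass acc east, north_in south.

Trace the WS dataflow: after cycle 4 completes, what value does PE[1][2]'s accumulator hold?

WS (2×3). Following PE[1][2] plus its west/north inputs:
  t=0 PE[0][2]: acc=0 h=0 v=0
  t=0 PE[1][1]: acc=0 h=0 v=0
  t=0 PE[1][2]: acc=0 h=0 v=0
  t=1 PE[0][2]: acc=0 h=0 v=0
  t=1 PE[1][1]: acc=0 h=0 v=0
  t=1 PE[1][2]: acc=0 h=0 v=0
  t=2 PE[0][2]: acc=7 h=7 v=7
  t=2 PE[1][1]: acc=38 h=5 v=38
  t=2 PE[1][2]: acc=0 h=0 v=0
  t=3 PE[0][2]: acc=9 h=9 v=9
  t=3 PE[1][1]: acc=38 h=1 v=38
  t=3 PE[1][2]: acc=27 h=5 v=27
  t=4 PE[0][2]: acc=0 h=0 v=0
  t=4 PE[1][1]: acc=0 h=0 v=0
  t=4 PE[1][2]: acc=13 h=1 v=13

PE[1][2].acc = 13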